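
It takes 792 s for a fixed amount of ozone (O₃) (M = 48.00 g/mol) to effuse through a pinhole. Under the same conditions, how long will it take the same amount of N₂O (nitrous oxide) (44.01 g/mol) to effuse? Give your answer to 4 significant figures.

By Graham's law, t_N₂O/t_O₃ = √(M_N₂O/M_O₃) = √(44.01/48.00) = √0.9169 = 0.9575.
So the time for N₂O is 792 × 0.9575 = 758.4 s.

758.4 s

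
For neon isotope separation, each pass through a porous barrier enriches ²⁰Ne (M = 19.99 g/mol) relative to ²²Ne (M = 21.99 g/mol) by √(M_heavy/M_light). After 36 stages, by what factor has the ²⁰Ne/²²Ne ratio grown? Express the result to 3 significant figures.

Each stage multiplies the ratio by α = √(21.99/19.99), so after 36 stages the overall factor is α^36 = (21.99/19.99)^(36/2).
= 1.10005^18 = 5.56.

5.56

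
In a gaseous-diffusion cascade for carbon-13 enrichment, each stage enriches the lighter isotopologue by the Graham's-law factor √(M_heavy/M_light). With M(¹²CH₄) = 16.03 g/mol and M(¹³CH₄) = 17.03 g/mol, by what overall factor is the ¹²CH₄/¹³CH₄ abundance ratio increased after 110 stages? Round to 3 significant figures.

Overall factor = α^110 with α = √(17.03/16.03), i.e. (17.03/16.03)^(110/2).
= 1.06238^55 = 27.9.

27.9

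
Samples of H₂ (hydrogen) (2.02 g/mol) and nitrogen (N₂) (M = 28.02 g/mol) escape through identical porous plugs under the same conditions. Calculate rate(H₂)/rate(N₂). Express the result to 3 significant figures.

3.72

From Graham's law, rate_H₂/rate_N₂ = √(M_N₂/M_H₂) = √(28.02/2.02) = √13.87 = 3.72.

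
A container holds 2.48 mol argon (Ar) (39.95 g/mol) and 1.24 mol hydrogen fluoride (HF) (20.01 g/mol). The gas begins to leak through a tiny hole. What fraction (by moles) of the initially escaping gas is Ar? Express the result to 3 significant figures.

Effusion rate of each component ∝ n_i/√M_i (partial pressure × 1/√M).
Mole fraction of Ar in the effusate = (n_Ar/√M_Ar) / (n_Ar/√M_Ar + n_HF/√M_HF)
= (2.48/√39.95) / (2.48/√39.95 + 1.24/√20.01) = 0.3924/(0.3924 + 0.2772) = 0.586.

0.586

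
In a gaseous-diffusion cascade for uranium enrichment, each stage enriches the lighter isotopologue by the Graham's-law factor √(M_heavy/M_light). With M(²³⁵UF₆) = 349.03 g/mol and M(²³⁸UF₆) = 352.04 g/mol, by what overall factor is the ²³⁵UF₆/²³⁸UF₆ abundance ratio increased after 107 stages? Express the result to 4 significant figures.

Each stage multiplies the ratio by α = √(352.04/349.03), so after 107 stages the overall factor is α^107 = (352.04/349.03)^(107/2).
= 1.00862^(107/2) = 1.583.

1.583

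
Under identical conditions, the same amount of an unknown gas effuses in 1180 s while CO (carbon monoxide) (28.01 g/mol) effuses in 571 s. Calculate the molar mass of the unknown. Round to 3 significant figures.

120 g/mol

Since effusion rate ∝ 1/√M, t_X/t_CO = √(M_X/M_CO).
1180/571 = 2.067 = √(M_X/28.01)
M_X = 28.01 × 2.067² = 28.01 × 4.271 = 120 g/mol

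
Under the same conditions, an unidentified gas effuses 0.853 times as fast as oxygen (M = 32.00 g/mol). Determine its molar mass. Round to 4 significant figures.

From Graham's law, rate_X/rate_O₂ = √(M_O₂/M_X).
0.853 = √(32.00/M_X)
M_X = 32.00 / 0.853² = 32.00 / 0.7276 = 43.98 g/mol

43.98 g/mol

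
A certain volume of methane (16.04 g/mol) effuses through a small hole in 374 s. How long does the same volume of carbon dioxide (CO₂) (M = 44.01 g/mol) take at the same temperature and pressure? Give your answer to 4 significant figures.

619.5 s

Using Graham's law: t_CO₂/t_CH₄ = √(M_CO₂/M_CH₄) = √(44.01/16.04) = √2.744 = 1.656.
So the time for CO₂ is 374 × 1.656 = 619.5 s.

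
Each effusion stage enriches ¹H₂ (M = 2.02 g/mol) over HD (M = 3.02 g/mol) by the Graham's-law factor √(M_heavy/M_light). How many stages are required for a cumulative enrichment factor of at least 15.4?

Single-stage factor α = √(3.02/2.02), so ln α = ½ ln(1.49505) = 0.2011.
Need α^N ≥ 15.4 ⇒ N ≥ ln(15.4) / ln α = 2.734 / 0.2011 = 13.60.
So at least 14 stages are needed.

14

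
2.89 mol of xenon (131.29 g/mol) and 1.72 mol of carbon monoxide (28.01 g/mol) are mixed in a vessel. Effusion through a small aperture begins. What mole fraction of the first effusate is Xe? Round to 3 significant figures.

The effusion rate of species i is ∝ p_i/√M_i ∝ n_i/√M_i.
Mole fraction of Xe in the effusate = (n_Xe/√M_Xe) / (n_Xe/√M_Xe + n_CO/√M_CO)
= (2.89/√131.29) / (2.89/√131.29 + 1.72/√28.01) = 0.2522/(0.2522 + 0.3250) = 0.437.

0.437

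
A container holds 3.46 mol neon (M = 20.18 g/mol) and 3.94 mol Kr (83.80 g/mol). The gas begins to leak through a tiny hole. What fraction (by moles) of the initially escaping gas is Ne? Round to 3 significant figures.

The effusion rate of species i is ∝ p_i/√M_i ∝ n_i/√M_i.
x_Ne(eff) = (n_Ne/√M_Ne) / (n_Ne/√M_Ne + n_Kr/√M_Kr)
= (3.46/√20.18) / (3.46/√20.18 + 3.94/√83.80) = 0.7702/(0.7702 + 0.4304) = 0.642.

0.642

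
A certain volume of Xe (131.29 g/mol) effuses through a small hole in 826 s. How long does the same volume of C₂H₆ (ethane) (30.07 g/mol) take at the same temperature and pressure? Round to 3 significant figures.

Graham's law gives t_C₂H₆/t_Xe = √(M_C₂H₆/M_Xe) = √(30.07/131.29) = √0.2290 = 0.4786.
So the time for C₂H₆ is 826 × 0.4786 = 395 s.

395 s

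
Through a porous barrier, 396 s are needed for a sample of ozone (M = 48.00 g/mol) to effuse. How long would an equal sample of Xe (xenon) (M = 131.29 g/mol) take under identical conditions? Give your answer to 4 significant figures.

Since effusion rate ∝ 1/√M, t_Xe/t_O₃ = √(M_Xe/M_O₃) = √(131.29/48.00) = √2.735 = 1.654.
So the time for Xe is 396 × 1.654 = 654.9 s.

654.9 s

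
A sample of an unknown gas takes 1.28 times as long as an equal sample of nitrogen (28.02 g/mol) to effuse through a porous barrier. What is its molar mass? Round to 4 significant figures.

From Graham's law, t_X/t_N₂ = √(M_X/M_N₂).
1.28 = √(M_X/28.02)
M_X = 28.02 × 1.28² = 28.02 × 1.638 = 45.91 g/mol

45.91 g/mol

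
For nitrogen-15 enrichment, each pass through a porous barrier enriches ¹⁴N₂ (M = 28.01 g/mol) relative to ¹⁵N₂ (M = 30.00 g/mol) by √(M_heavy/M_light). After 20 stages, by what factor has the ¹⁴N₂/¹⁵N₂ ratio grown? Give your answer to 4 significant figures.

Overall factor = α^20 with α = √(30.00/28.01), i.e. (30.00/28.01)^(20/2).
= 1.07105^10 = 1.986.

1.986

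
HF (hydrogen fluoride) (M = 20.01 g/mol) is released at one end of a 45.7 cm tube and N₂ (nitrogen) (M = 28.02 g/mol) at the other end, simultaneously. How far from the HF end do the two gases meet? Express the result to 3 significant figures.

24.8 cm

Graham's law gives d_HF/d_N₂ = rate_HF/rate_N₂ = √(M_N₂/M_HF) = √(28.02/20.01) = 1.183.
With d_HF + d_N₂ = 45.7 cm, d_N₂ = 45.7/(1 + 1.183) = 20.93 cm.
d_HF = 45.7 − 20.93 = 24.8 cm.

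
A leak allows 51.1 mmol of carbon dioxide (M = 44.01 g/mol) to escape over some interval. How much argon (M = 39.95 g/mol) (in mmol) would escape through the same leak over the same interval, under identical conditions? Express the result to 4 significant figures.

53.63 mmol

From Graham's law, rate_Ar/rate_CO₂ = √(M_CO₂/M_Ar) = √(44.01/39.95) = √1.102 = 1.050.
So the amount for Ar is 51.1 × 1.050 = 53.63 mmol.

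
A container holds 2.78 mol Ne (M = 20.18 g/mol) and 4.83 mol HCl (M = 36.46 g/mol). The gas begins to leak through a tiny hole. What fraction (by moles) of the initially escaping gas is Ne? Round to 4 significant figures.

0.4362

Each component's effusion rate ∝ (its partial pressure)·(1/√M) ∝ n_i/√M_i.
Mole fraction of Ne in the effusate = (n_Ne/√M_Ne) / (n_Ne/√M_Ne + n_HCl/√M_HCl)
= (2.78/√20.18) / (2.78/√20.18 + 4.83/√36.46) = 0.6188/(0.6188 + 0.7999) = 0.4362.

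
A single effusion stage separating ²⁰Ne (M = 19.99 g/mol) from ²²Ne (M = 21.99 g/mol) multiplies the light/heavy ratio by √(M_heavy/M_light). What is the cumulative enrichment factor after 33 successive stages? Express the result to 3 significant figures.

The single-stage factor is √(M_heavy/M_light), so 33 stages give [√(21.99/19.99)]^33 = (21.99/19.99)^(33/2).
= 1.10005^(33/2) = 4.82.

4.82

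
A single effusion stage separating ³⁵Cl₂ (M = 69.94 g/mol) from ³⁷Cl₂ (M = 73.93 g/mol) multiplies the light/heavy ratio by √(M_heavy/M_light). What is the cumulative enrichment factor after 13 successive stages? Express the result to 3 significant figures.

1.43

Overall factor = α^13 with α = √(73.93/69.94), i.e. (73.93/69.94)^(13/2).
= 1.05705^(13/2) = 1.43.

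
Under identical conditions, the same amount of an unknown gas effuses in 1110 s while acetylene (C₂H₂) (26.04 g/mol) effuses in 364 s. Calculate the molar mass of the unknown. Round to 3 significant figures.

By Graham's law, t_X/t_C₂H₂ = √(M_X/M_C₂H₂).
1110/364 = 3.049 = √(M_X/26.04)
M_X = 26.04 × 3.049² = 26.04 × 9.299 = 242 g/mol

242 g/mol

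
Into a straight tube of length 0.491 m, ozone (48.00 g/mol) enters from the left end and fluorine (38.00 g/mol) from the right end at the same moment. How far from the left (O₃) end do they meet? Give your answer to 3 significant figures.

0.231 m

In equal time, each gas travels a distance ∝ its rate ∝ 1/√M, so d_O₃/d_F₂ = √(M_F₂/M_O₃) = √(38.00/48.00) = 0.8898.
With d_O₃ + d_F₂ = 0.491 m, d_F₂ = 0.491/(1 + 0.8898) = 0.2598 m.
d_O₃ = 0.491 − 0.2598 = 0.231 m.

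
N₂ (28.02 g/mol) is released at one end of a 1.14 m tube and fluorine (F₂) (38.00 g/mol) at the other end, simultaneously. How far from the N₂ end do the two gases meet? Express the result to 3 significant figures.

In equal time, each gas travels a distance ∝ its rate ∝ 1/√M, so d_N₂/d_F₂ = √(M_F₂/M_N₂) = √(38.00/28.02) = 1.165.
With d_N₂ + d_F₂ = 1.14 m, d_F₂ = 1.14/(1 + 1.165) = 0.5267 m.
d_N₂ = 1.14 − 0.5267 = 0.613 m.

0.613 m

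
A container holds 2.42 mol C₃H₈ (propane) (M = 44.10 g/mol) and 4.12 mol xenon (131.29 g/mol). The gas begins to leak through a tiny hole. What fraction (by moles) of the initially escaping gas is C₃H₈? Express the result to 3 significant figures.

0.503

Rate_i ∝ x_i/√M_i (Graham's law weighted by mole fraction), so the effusate composition follows n_i/√M_i.
Mole fraction of C₃H₈ in the effusate = (n_C₃H₈/√M_C₃H₈) / (n_C₃H₈/√M_C₃H₈ + n_Xe/√M_Xe)
= (2.42/√44.10) / (2.42/√44.10 + 4.12/√131.29) = 0.3644/(0.3644 + 0.3596) = 0.503.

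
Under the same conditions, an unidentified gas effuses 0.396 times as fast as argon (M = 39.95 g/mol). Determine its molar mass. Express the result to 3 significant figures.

255 g/mol

Graham's law gives rate_X/rate_Ar = √(M_Ar/M_X).
0.396 = √(39.95/M_X)
M_X = 39.95 / 0.396² = 39.95 / 0.1568 = 255 g/mol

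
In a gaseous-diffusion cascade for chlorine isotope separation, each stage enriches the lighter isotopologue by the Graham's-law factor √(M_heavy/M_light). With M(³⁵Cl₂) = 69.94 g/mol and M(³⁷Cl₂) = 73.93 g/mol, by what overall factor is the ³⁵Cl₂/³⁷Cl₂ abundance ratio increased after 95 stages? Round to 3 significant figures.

13.9

Each stage multiplies the ratio by α = √(73.93/69.94), so after 95 stages the overall factor is α^95 = (73.93/69.94)^(95/2).
= 1.05705^(95/2) = 13.9.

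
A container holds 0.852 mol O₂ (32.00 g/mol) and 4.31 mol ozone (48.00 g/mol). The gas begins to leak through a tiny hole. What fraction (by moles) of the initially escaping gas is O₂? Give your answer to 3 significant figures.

0.195

Rate_i ∝ x_i/√M_i (Graham's law weighted by mole fraction), so the effusate composition follows n_i/√M_i.
x_O₂(eff) = (n_O₂/√M_O₂) / (n_O₂/√M_O₂ + n_O₃/√M_O₃)
= (0.852/√32.00) / (0.852/√32.00 + 4.31/√48.00) = 0.1506/(0.1506 + 0.6221) = 0.195.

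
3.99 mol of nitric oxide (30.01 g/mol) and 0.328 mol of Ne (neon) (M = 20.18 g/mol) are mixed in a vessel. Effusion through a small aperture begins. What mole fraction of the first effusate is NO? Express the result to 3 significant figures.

0.909

Each component's effusion rate ∝ (its partial pressure)·(1/√M) ∝ n_i/√M_i.
Mole fraction of NO in the effusate = (n_NO/√M_NO) / (n_NO/√M_NO + n_Ne/√M_Ne)
= (3.99/√30.01) / (3.99/√30.01 + 0.328/√20.18) = 0.7283/(0.7283 + 0.07302) = 0.909.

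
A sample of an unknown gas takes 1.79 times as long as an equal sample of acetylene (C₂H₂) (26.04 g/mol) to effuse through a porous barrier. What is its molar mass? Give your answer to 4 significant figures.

83.43 g/mol

Graham's law gives t_X/t_C₂H₂ = √(M_X/M_C₂H₂).
1.79 = √(M_X/26.04)
M_X = 26.04 × 1.79² = 26.04 × 3.204 = 83.43 g/mol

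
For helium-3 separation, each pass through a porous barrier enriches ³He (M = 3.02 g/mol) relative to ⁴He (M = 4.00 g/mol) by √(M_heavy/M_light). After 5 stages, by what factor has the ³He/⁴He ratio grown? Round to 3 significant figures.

After 5 stages the ratio has grown by (√(4.00/3.02))^5 = (4.00/3.02)^(5/2).
= 1.32450^(5/2) = 2.02.

2.02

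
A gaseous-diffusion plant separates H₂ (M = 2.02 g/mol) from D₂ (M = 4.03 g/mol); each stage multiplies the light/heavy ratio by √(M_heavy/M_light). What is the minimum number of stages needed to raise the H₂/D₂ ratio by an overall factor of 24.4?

10

Per stage α = (4.03/2.02)^(1/2) = 1.99505^0.5, giving ln α = 0.3453.
Need α^N ≥ 24.4 ⇒ N ≥ ln(24.4) / ln α = 3.195 / 0.3453 = 9.25.
Minimum whole number of stages: N = 10.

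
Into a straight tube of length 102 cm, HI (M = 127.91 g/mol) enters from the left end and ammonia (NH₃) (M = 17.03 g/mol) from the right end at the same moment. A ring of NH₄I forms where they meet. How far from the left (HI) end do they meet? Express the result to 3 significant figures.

27.3 cm

Distances travelled in equal time are proportional to diffusion rates, so d_HI/d_NH₃ = √(M_NH₃/M_HI) = √(17.03/127.91) = 0.3649.
With d_HI + d_NH₃ = 102 cm, d_NH₃ = 102/(1 + 0.3649) = 74.73 cm.
d_HI = 102 − 74.73 = 27.3 cm.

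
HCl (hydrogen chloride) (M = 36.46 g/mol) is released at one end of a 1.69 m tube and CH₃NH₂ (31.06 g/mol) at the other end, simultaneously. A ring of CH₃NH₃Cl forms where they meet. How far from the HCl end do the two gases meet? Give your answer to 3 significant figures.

The fronts meet when d_HCl + d_CH₃NH₂ = L with d_HCl/d_CH₃NH₂ = √(M_CH₃NH₂/M_HCl) (Graham's law). Here √(M_CH₃NH₂/M_HCl) = √(31.06/36.46) = 0.9230.
With d_HCl + d_CH₃NH₂ = 1.69 m, d_CH₃NH₂ = 1.69/(1 + 0.9230) = 0.8788 m.
d_HCl = 1.69 − 0.8788 = 0.811 m.

0.811 m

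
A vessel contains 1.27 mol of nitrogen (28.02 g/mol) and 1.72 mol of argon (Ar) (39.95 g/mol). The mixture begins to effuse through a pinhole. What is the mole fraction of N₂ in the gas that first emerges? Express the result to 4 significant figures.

0.4686

Rate_i ∝ x_i/√M_i (Graham's law weighted by mole fraction), so the effusate composition follows n_i/√M_i.
x_N₂(eff) = (n_N₂/√M_N₂) / (n_N₂/√M_N₂ + n_Ar/√M_Ar)
= (1.27/√28.02) / (1.27/√28.02 + 1.72/√39.95) = 0.2399/(0.2399 + 0.2721) = 0.4686.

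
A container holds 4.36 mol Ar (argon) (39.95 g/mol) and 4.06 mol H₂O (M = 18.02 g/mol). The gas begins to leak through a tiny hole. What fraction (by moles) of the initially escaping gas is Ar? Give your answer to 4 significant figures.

0.4190

Rate_i ∝ x_i/√M_i (Graham's law weighted by mole fraction), so the effusate composition follows n_i/√M_i.
x_Ar(eff) = (n_Ar/√M_Ar) / (n_Ar/√M_Ar + n_H₂O/√M_H₂O)
= (4.36/√39.95) / (4.36/√39.95 + 4.06/√18.02) = 0.6898/(0.6898 + 0.9564) = 0.4190.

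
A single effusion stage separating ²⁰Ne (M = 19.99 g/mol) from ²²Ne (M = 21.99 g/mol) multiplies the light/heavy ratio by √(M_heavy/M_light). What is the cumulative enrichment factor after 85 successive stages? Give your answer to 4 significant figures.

57.55

Overall factor = α^85 with α = √(21.99/19.99), i.e. (21.99/19.99)^(85/2).
= 1.10005^(85/2) = 57.55.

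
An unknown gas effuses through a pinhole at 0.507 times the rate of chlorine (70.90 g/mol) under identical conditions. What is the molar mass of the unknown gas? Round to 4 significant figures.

275.8 g/mol

Using Graham's law: rate_X/rate_Cl₂ = √(M_Cl₂/M_X).
0.507 = √(70.90/M_X)
M_X = 70.90 / 0.507² = 70.90 / 0.2570 = 275.8 g/mol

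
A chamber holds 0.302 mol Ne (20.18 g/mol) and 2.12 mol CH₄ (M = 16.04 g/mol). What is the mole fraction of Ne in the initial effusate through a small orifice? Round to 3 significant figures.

0.113

Effusion rate of each component ∝ n_i/√M_i (partial pressure × 1/√M).
So x_Ne in the escaping gas = (n_Ne/√M_Ne) / Σ(n_i/√M_i)
= (0.302/√20.18) / (0.302/√20.18 + 2.12/√16.04) = 0.06723/(0.06723 + 0.5293) = 0.113.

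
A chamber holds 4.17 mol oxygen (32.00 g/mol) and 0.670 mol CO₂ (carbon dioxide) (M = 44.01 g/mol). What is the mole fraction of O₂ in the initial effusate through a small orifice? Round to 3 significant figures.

0.880

Each component's effusion rate ∝ (its partial pressure)·(1/√M) ∝ n_i/√M_i.
x_O₂(eff) = (n_O₂/√M_O₂) / (n_O₂/√M_O₂ + n_CO₂/√M_CO₂)
= (4.17/√32.00) / (4.17/√32.00 + 0.670/√44.01) = 0.7372/(0.7372 + 0.1010) = 0.880.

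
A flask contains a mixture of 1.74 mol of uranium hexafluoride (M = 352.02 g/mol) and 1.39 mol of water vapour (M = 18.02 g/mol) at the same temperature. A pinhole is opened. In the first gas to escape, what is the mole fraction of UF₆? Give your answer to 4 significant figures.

0.2207

Effusion rate of each component ∝ n_i/√M_i (partial pressure × 1/√M).
Mole fraction of UF₆ in the effusate = (n_UF₆/√M_UF₆) / (n_UF₆/√M_UF₆ + n_H₂O/√M_H₂O)
= (1.74/√352.02) / (1.74/√352.02 + 1.39/√18.02) = 0.09274/(0.09274 + 0.3274) = 0.2207.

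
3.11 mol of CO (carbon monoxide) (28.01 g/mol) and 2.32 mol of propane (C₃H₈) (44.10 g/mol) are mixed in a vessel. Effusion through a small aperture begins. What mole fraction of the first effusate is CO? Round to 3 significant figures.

0.627

Rate_i ∝ x_i/√M_i (Graham's law weighted by mole fraction), so the effusate composition follows n_i/√M_i.
So x_CO in the escaping gas = (n_CO/√M_CO) / Σ(n_i/√M_i)
= (3.11/√28.01) / (3.11/√28.01 + 2.32/√44.10) = 0.5876/(0.5876 + 0.3494) = 0.627.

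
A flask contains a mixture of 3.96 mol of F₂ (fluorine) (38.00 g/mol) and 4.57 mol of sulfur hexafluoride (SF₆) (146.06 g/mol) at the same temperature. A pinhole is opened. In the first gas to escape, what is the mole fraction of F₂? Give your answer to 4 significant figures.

0.6295

Each component's effusion rate ∝ (its partial pressure)·(1/√M) ∝ n_i/√M_i.
Mole fraction of F₂ in the effusate = (n_F₂/√M_F₂) / (n_F₂/√M_F₂ + n_SF₆/√M_SF₆)
= (3.96/√38.00) / (3.96/√38.00 + 4.57/√146.06) = 0.6424/(0.6424 + 0.3781) = 0.6295.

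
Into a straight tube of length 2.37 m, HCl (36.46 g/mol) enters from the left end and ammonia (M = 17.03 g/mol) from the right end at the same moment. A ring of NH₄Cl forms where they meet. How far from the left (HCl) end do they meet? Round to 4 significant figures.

Graham's law gives d_HCl/d_NH₃ = rate_HCl/rate_NH₃ = √(M_NH₃/M_HCl) = √(17.03/36.46) = 0.6834.
With d_HCl + d_NH₃ = 2.37 m, d_NH₃ = 2.37/(1 + 0.6834) = 1.408 m.
d_HCl = 2.37 − 1.408 = 0.9622 m.

0.9622 m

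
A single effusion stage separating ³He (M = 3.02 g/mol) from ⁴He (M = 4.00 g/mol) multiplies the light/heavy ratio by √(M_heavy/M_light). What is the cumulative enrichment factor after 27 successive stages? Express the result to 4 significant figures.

After 27 stages the ratio has grown by (√(4.00/3.02))^27 = (4.00/3.02)^(27/2).
= 1.32450^(27/2) = 44.43.

44.43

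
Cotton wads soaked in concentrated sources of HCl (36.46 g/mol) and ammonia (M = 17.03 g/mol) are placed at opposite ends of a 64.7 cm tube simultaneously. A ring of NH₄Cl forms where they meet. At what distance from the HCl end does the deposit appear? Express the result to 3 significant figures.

In equal time, each gas travels a distance ∝ its rate ∝ 1/√M, so d_HCl/d_NH₃ = √(M_NH₃/M_HCl) = √(17.03/36.46) = 0.6834.
With d_HCl + d_NH₃ = 64.7 cm, d_NH₃ = 64.7/(1 + 0.6834) = 38.43 cm.
d_HCl = 64.7 − 38.43 = 26.3 cm.

26.3 cm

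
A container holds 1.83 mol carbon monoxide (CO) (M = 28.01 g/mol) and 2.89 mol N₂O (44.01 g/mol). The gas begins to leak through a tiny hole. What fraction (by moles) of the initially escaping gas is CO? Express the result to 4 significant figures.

Rate_i ∝ x_i/√M_i (Graham's law weighted by mole fraction), so the effusate composition follows n_i/√M_i.
Mole fraction of CO in the effusate = (n_CO/√M_CO) / (n_CO/√M_CO + n_N₂O/√M_N₂O)
= (1.83/√28.01) / (1.83/√28.01 + 2.89/√44.01) = 0.3458/(0.3458 + 0.4356) = 0.4425.

0.4425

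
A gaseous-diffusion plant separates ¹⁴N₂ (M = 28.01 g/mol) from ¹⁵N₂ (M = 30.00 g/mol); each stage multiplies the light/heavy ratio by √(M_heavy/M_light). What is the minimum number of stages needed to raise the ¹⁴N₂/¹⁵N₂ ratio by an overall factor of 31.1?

Single-stage factor α = √(30.00/28.01), so ln α = ½ ln(1.07105) = 0.03432.
Need α^N ≥ 31.1 ⇒ N ≥ ln(31.1) / ln α = 3.437 / 0.03432 = 100.16.
Rounding up, N = 101 stages.

101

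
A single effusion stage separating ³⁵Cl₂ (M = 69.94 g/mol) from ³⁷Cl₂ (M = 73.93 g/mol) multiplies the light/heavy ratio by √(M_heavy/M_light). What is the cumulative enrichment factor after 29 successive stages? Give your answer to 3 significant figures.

2.24

After 29 stages the ratio has grown by (√(73.93/69.94))^29 = (73.93/69.94)^(29/2).
= 1.05705^(29/2) = 2.24.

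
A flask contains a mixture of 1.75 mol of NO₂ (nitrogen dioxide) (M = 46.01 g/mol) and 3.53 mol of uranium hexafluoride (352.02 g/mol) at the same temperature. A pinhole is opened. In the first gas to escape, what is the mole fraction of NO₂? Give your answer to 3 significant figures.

0.578

Effusion rate of each component ∝ n_i/√M_i (partial pressure × 1/√M).
Mole fraction of NO₂ in the effusate = (n_NO₂/√M_NO₂) / (n_NO₂/√M_NO₂ + n_UF₆/√M_UF₆)
= (1.75/√46.01) / (1.75/√46.01 + 3.53/√352.02) = 0.2580/(0.2580 + 0.1881) = 0.578.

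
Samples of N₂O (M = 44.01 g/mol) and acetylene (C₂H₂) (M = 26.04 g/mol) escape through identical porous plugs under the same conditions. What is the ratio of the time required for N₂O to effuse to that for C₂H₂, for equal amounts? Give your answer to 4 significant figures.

From Graham's law, t_N₂O/t_C₂H₂ = √(M_N₂O/M_C₂H₂) = √(44.01/26.04) = √1.690 = 1.300.

1.300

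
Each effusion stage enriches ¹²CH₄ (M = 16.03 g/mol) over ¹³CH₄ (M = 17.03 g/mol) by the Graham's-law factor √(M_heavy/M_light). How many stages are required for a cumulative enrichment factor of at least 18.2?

Per stage α = (17.03/16.03)^(1/2) = 1.06238^0.5, giving ln α = 0.03026.
Need α^N ≥ 18.2 ⇒ N ≥ ln(18.2) / ln α = 2.901 / 0.03026 = 95.89.
Rounding up, N = 96 stages.

96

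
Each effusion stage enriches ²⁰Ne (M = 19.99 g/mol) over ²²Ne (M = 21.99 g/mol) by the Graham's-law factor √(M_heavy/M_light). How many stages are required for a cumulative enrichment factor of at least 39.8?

Single-stage factor α = √(21.99/19.99), so ln α = ½ ln(1.10005) = 0.04768.
Need α^N ≥ 39.8 ⇒ N ≥ ln(39.8) / ln α = 3.684 / 0.04768 = 77.27.
So at least 78 stages are needed.

78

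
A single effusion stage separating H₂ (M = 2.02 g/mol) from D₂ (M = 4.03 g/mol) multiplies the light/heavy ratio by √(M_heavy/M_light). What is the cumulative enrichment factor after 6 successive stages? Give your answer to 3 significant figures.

7.94

Overall factor = α^6 with α = √(4.03/2.02), i.e. (4.03/2.02)^(6/2).
= 1.99505^3 = 7.94.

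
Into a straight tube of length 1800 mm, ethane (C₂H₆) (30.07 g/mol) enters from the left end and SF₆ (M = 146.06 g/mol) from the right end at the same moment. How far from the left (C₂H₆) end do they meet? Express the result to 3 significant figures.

Graham's law gives d_C₂H₆/d_SF₆ = rate_C₂H₆/rate_SF₆ = √(M_SF₆/M_C₂H₆) = √(146.06/30.07) = 2.204.
With d_C₂H₆ + d_SF₆ = 1800 mm, d_SF₆ = 1800/(1 + 2.204) = 561.8 mm.
d_C₂H₆ = 1800 − 561.8 = 1240 mm.

1240 mm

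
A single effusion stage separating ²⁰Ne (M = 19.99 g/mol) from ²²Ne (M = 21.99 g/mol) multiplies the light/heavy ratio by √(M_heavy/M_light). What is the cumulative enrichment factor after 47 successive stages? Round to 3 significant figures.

9.40

Each stage multiplies the ratio by α = √(21.99/19.99), so after 47 stages the overall factor is α^47 = (21.99/19.99)^(47/2).
= 1.10005^(47/2) = 9.40.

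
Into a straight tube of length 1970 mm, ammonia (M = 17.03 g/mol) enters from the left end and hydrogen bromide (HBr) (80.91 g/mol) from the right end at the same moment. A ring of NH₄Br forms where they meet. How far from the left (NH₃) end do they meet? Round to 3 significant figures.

Graham's law gives d_NH₃/d_HBr = rate_NH₃/rate_HBr = √(M_HBr/M_NH₃) = √(80.91/17.03) = 2.180.
With d_NH₃ + d_HBr = 1970 mm, d_HBr = 1970/(1 + 2.180) = 619.6 mm.
d_NH₃ = 1970 − 619.6 = 1350 mm.

1350 mm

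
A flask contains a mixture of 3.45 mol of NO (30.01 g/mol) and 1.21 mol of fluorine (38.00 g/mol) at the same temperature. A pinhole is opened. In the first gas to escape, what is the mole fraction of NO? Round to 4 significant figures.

0.7624

Rate_i ∝ x_i/√M_i (Graham's law weighted by mole fraction), so the effusate composition follows n_i/√M_i.
x_NO(eff) = (n_NO/√M_NO) / (n_NO/√M_NO + n_F₂/√M_F₂)
= (3.45/√30.01) / (3.45/√30.01 + 1.21/√38.00) = 0.6298/(0.6298 + 0.1963) = 0.7624.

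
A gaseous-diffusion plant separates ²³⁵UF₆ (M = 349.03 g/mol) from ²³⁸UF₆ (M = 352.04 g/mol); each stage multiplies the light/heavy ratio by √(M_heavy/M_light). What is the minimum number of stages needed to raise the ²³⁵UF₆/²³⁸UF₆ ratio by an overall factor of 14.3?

620

Single-stage factor α = √(352.04/349.03), so ln α = ½ ln(1.00862) = 0.004293.
Need α^N ≥ 14.3 ⇒ N ≥ ln(14.3) / ln α = 2.660 / 0.004293 = 619.61.
Minimum whole number of stages: N = 620.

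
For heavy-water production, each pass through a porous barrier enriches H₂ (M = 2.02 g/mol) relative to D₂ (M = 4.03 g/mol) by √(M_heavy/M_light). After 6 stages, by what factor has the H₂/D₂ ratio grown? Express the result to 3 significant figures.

7.94

After 6 stages the ratio has grown by (√(4.03/2.02))^6 = (4.03/2.02)^(6/2).
= 1.99505^3 = 7.94.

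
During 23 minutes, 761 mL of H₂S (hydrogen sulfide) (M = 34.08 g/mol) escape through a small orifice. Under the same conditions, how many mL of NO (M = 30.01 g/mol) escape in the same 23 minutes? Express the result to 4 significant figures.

811.0 mL

By Graham's law, rate_NO/rate_H₂S = √(M_H₂S/M_NO) = √(34.08/30.01) = √1.136 = 1.066.
So the volume for NO is 761 × 1.066 = 811.0 mL.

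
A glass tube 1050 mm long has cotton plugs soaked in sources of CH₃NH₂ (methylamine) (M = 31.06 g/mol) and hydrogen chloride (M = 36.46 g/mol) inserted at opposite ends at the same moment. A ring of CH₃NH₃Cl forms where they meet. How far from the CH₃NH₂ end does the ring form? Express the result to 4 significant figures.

Graham's law gives d_CH₃NH₂/d_HCl = rate_CH₃NH₂/rate_HCl = √(M_HCl/M_CH₃NH₂) = √(36.46/31.06) = 1.083.
With d_CH₃NH₂ + d_HCl = 1050 mm, d_HCl = 1050/(1 + 1.083) = 504.0 mm.
d_CH₃NH₂ = 1050 − 504.0 = 546.0 mm.

546.0 mm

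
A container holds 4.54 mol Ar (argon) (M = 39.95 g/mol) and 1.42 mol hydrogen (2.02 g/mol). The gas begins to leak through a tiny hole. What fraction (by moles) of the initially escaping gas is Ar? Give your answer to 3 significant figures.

Effusion rate of each component ∝ n_i/√M_i (partial pressure × 1/√M).
Mole fraction of Ar in the effusate = (n_Ar/√M_Ar) / (n_Ar/√M_Ar + n_H₂/√M_H₂)
= (4.54/√39.95) / (4.54/√39.95 + 1.42/√2.02) = 0.7183/(0.7183 + 0.9991) = 0.418.

0.418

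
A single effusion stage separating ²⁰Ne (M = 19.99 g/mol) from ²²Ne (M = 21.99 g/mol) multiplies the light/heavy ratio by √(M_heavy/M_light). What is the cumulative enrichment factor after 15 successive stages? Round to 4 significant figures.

2.045

After 15 stages the ratio has grown by (√(21.99/19.99))^15 = (21.99/19.99)^(15/2).
= 1.10005^(15/2) = 2.045.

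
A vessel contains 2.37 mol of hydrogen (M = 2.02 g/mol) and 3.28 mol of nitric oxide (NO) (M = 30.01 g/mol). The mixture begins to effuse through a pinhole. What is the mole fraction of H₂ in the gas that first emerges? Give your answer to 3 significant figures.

0.736

Each component's effusion rate ∝ (its partial pressure)·(1/√M) ∝ n_i/√M_i.
Mole fraction of H₂ in the effusate = (n_H₂/√M_H₂) / (n_H₂/√M_H₂ + n_NO/√M_NO)
= (2.37/√2.02) / (2.37/√2.02 + 3.28/√30.01) = 1.668/(1.668 + 0.5987) = 0.736.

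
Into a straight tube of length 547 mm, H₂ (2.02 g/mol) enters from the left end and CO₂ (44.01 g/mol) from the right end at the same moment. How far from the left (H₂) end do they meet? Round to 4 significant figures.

Distances travelled in equal time are proportional to diffusion rates, so d_H₂/d_CO₂ = √(M_CO₂/M_H₂) = √(44.01/2.02) = 4.668.
With d_H₂ + d_CO₂ = 547 mm, d_CO₂ = 547/(1 + 4.668) = 96.51 mm.
d_H₂ = 547 − 96.51 = 450.5 mm.

450.5 mm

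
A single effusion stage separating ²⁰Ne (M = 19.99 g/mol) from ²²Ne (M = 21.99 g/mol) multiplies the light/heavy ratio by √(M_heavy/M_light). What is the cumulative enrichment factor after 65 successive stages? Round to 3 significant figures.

22.2

After 65 stages the ratio has grown by (√(21.99/19.99))^65 = (21.99/19.99)^(65/2).
= 1.10005^(65/2) = 22.2.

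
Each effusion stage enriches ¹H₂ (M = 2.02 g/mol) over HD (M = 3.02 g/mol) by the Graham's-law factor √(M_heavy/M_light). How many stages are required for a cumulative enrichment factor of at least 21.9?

Per stage α = (3.02/2.02)^(1/2) = 1.49505^0.5, giving ln α = 0.2011.
Need α^N ≥ 21.9 ⇒ N ≥ ln(21.9) / ln α = 3.086 / 0.2011 = 15.35.
Rounding up, N = 16 stages.

16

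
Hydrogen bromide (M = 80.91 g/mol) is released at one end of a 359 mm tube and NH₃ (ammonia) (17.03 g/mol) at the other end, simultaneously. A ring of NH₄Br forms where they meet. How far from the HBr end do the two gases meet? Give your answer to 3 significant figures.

113 mm

Graham's law gives d_HBr/d_NH₃ = rate_HBr/rate_NH₃ = √(M_NH₃/M_HBr) = √(17.03/80.91) = 0.4588.
With d_HBr + d_NH₃ = 359 mm, d_NH₃ = 359/(1 + 0.4588) = 246.1 mm.
d_HBr = 359 − 246.1 = 113 mm.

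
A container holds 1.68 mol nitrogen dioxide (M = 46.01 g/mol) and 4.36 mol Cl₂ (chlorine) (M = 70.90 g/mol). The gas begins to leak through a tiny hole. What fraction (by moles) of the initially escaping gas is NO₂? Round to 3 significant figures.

0.324

Each component's effusion rate ∝ (its partial pressure)·(1/√M) ∝ n_i/√M_i.
So x_NO₂ in the escaping gas = (n_NO₂/√M_NO₂) / Σ(n_i/√M_i)
= (1.68/√46.01) / (1.68/√46.01 + 4.36/√70.90) = 0.2477/(0.2477 + 0.5178) = 0.324.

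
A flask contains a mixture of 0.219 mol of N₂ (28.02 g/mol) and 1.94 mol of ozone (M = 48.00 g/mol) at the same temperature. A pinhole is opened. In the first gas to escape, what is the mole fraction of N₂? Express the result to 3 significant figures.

Rate_i ∝ x_i/√M_i (Graham's law weighted by mole fraction), so the effusate composition follows n_i/√M_i.
Mole fraction of N₂ in the effusate = (n_N₂/√M_N₂) / (n_N₂/√M_N₂ + n_O₃/√M_O₃)
= (0.219/√28.02) / (0.219/√28.02 + 1.94/√48.00) = 0.04137/(0.04137 + 0.2800) = 0.129.

0.129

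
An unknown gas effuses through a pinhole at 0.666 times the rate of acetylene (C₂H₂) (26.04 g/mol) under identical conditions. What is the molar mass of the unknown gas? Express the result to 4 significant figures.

58.71 g/mol

Graham's law gives rate_X/rate_C₂H₂ = √(M_C₂H₂/M_X).
0.666 = √(26.04/M_X)
M_X = 26.04 / 0.666² = 26.04 / 0.4436 = 58.71 g/mol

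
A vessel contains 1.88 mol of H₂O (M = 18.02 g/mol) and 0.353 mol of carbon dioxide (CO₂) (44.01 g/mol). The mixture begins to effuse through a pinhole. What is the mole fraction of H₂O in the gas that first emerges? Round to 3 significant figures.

Effusion rate of each component ∝ n_i/√M_i (partial pressure × 1/√M).
Mole fraction of H₂O in the effusate = (n_H₂O/√M_H₂O) / (n_H₂O/√M_H₂O + n_CO₂/√M_CO₂)
= (1.88/√18.02) / (1.88/√18.02 + 0.353/√44.01) = 0.4429/(0.4429 + 0.05321) = 0.893.

0.893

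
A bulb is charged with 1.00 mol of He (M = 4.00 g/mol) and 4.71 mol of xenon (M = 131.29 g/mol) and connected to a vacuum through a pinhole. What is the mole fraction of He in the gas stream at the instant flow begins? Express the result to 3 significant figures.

Rate_i ∝ x_i/√M_i (Graham's law weighted by mole fraction), so the effusate composition follows n_i/√M_i.
Mole fraction of He in the effusate = (n_He/√M_He) / (n_He/√M_He + n_Xe/√M_Xe)
= (1.00/√4.00) / (1.00/√4.00 + 4.71/√131.29) = 0.5000/(0.5000 + 0.4111) = 0.549.

0.549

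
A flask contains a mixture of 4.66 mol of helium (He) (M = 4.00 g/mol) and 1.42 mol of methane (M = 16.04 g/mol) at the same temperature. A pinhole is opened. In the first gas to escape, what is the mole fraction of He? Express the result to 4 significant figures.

Rate_i ∝ x_i/√M_i (Graham's law weighted by mole fraction), so the effusate composition follows n_i/√M_i.
x_He(eff) = (n_He/√M_He) / (n_He/√M_He + n_CH₄/√M_CH₄)
= (4.66/√4.00) / (4.66/√4.00 + 1.42/√16.04) = 2.330/(2.330 + 0.3546) = 0.8679.

0.8679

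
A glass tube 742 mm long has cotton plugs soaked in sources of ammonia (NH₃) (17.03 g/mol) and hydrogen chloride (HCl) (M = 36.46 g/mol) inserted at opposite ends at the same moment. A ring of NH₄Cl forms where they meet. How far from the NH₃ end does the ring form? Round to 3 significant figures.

In equal time, each gas travels a distance ∝ its rate ∝ 1/√M, so d_NH₃/d_HCl = √(M_HCl/M_NH₃) = √(36.46/17.03) = 1.463.
With d_NH₃ + d_HCl = 742 mm, d_HCl = 742/(1 + 1.463) = 301.2 mm.
d_NH₃ = 742 − 301.2 = 441 mm.

441 mm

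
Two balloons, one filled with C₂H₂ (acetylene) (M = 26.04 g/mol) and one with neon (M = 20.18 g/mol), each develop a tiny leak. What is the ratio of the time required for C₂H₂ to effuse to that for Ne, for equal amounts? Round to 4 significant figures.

1.136

Using Graham's law: t_C₂H₂/t_Ne = √(M_C₂H₂/M_Ne) = √(26.04/20.18) = √1.290 = 1.136.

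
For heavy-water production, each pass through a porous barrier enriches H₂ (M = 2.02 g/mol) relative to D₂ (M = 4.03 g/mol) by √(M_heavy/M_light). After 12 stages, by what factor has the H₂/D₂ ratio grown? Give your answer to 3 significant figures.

63.1

Each stage multiplies the ratio by α = √(4.03/2.02), so after 12 stages the overall factor is α^12 = (4.03/2.02)^(12/2).
= 1.99505^6 = 63.1.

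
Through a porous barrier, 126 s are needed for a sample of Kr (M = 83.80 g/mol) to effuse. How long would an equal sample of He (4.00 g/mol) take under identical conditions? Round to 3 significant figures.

From Graham's law, t_He/t_Kr = √(M_He/M_Kr) = √(4.00/83.80) = √0.04773 = 0.2185.
So the time for He is 126 × 0.2185 = 27.5 s.

27.5 s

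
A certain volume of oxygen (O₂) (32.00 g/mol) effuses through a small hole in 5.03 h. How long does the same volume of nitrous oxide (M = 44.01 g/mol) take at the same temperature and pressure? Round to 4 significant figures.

5.899 h

Using Graham's law: t_N₂O/t_O₂ = √(M_N₂O/M_O₂) = √(44.01/32.00) = √1.375 = 1.173.
So the time for N₂O is 5.03 × 1.173 = 5.899 h.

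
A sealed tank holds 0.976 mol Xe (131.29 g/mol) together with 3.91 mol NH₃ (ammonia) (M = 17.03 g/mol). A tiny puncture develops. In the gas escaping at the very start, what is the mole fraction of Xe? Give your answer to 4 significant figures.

0.08249

Each component's effusion rate ∝ (its partial pressure)·(1/√M) ∝ n_i/√M_i.
x_Xe(eff) = (n_Xe/√M_Xe) / (n_Xe/√M_Xe + n_NH₃/√M_NH₃)
= (0.976/√131.29) / (0.976/√131.29 + 3.91/√17.03) = 0.08518/(0.08518 + 0.9475) = 0.08249.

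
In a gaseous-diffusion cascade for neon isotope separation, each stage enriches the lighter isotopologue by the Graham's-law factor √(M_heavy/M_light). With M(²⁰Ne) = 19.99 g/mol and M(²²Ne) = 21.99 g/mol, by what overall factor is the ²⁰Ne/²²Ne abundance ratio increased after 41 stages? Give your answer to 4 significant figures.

After 41 stages the ratio has grown by (√(21.99/19.99))^41 = (21.99/19.99)^(41/2).
= 1.10005^(41/2) = 7.062.

7.062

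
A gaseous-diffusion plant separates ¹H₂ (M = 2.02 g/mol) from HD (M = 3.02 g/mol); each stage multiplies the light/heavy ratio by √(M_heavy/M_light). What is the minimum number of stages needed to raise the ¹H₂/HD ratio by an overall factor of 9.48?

With α = √(3.02/2.02) per stage, ln α = ½ ln(1.49505) = 0.2011.
Need α^N ≥ 9.48 ⇒ N ≥ ln(9.48) / ln α = 2.249 / 0.2011 = 11.19.
So at least 12 stages are needed.

12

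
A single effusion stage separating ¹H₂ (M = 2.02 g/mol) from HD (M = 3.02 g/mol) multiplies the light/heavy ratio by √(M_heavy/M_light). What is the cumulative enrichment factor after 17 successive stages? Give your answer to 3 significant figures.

30.5

Each stage multiplies the ratio by α = √(3.02/2.02), so after 17 stages the overall factor is α^17 = (3.02/2.02)^(17/2).
= 1.49505^(17/2) = 30.5.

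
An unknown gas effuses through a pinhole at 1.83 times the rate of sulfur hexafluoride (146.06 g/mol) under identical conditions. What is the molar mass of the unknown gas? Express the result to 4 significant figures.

Since effusion rate ∝ 1/√M, rate_X/rate_SF₆ = √(M_SF₆/M_X).
1.83 = √(146.06/M_X)
M_X = 146.06 / 1.83² = 146.06 / 3.349 = 43.61 g/mol

43.61 g/mol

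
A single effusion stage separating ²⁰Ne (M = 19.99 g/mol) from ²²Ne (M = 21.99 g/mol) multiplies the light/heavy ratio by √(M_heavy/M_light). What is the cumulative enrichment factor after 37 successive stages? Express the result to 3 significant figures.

After 37 stages the ratio has grown by (√(21.99/19.99))^37 = (21.99/19.99)^(37/2).
= 1.10005^(37/2) = 5.84.

5.84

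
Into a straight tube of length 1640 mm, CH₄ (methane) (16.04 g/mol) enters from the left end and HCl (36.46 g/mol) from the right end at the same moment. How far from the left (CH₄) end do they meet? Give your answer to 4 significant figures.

986.0 mm

In equal time, each gas travels a distance ∝ its rate ∝ 1/√M, so d_CH₄/d_HCl = √(M_HCl/M_CH₄) = √(36.46/16.04) = 1.508.
With d_CH₄ + d_HCl = 1640 mm, d_HCl = 1640/(1 + 1.508) = 654.0 mm.
d_CH₄ = 1640 − 654.0 = 986.0 mm.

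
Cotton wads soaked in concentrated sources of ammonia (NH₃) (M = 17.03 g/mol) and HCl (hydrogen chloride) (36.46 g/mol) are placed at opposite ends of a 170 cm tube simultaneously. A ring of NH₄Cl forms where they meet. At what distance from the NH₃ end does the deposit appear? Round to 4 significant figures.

Distances travelled in equal time are proportional to diffusion rates, so d_NH₃/d_HCl = √(M_HCl/M_NH₃) = √(36.46/17.03) = 1.463.
With d_NH₃ + d_HCl = 170 cm, d_HCl = 170/(1 + 1.463) = 69.02 cm.
d_NH₃ = 170 − 69.02 = 101.0 cm.

101.0 cm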